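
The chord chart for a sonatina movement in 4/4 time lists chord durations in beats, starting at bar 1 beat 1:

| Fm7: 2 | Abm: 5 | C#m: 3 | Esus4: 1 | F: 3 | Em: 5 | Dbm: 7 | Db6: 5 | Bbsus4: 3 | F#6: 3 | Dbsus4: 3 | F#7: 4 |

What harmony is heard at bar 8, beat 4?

Beat 4 of bar 8 is beat (8−1)×4 + 4 = 32 overall.
Running totals: Fm7 ends at 2, Abm ends at 7, C#m ends at 10, Esus4 ends at 11, F ends at 14, Em ends at 19, Dbm ends at 26, Db6 ends at 31, Bbsus4 ends at 34.
Beat 32 falls within Bbsus4.

Bbsus4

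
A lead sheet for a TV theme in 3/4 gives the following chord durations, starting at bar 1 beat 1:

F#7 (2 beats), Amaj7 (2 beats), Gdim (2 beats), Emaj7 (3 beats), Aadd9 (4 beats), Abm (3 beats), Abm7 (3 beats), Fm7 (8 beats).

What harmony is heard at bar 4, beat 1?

Aadd9

Beat 1 of bar 4 is beat (4−1)×3 + 1 = 10 overall.
Running totals: F#7 ends at 2, Amaj7 ends at 4, Gdim ends at 6, Emaj7 ends at 9, Aadd9 ends at 13.
Beat 10 falls within Aadd9.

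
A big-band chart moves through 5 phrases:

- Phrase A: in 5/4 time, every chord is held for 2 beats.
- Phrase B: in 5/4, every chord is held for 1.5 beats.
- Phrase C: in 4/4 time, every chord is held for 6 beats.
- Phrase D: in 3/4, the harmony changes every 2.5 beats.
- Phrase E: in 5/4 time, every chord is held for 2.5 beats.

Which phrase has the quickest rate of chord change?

Phrase B

A: each chord is 2 beats in 5/4, so 2.5 per bar.
B: each chord is 1.5 beats in 5/4, so 10/3 per bar.
C: each chord is 6 beats in 4/4, so 2/3 per bar.
D: each chord is 2.5 beats in 3/4, so 1.2 per bar.
E: each chord is 2.5 beats in 5/4, so 2 per bar.
Fastest is B at 10/3 chords/bar.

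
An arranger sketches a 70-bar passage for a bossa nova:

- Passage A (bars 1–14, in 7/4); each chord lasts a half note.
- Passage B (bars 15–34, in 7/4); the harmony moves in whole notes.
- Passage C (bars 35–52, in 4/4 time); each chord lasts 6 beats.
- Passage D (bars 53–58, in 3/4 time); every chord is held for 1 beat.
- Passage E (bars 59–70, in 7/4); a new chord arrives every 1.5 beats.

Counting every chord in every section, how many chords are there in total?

170 chords

A: 14 bars × 7 beats = 98 beats; 2 beats/chord → 49 chords.
B: 20 bars × 7 beats = 140 beats; 4 beats/chord → 35 chords.
C: 18 bars × 4 beats = 72 beats; 6 beats/chord → 12 chords.
D: 6 bars × 3 beats = 18 beats; 1 beat/chord → 18 chords.
E: 12 bars × 7 beats = 84 beats; 1.5 beats/chord → 56 chords.
Total: 49 + 35 + 12 + 18 + 56 = 170.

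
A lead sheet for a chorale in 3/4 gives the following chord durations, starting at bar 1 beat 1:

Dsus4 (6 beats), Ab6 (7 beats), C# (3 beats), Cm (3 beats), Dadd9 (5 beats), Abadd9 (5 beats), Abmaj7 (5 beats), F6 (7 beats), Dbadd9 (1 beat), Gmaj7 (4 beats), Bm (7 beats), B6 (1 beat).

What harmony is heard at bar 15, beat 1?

Beat 1 of bar 15 is beat (15−1)×3 + 1 = 43 overall.
Running totals: Dsus4 ends at 6, Ab6 ends at 13, C# ends at 16, Cm ends at 19, Dadd9 ends at 24, Abadd9 ends at 29, Abmaj7 ends at 34, F6 ends at 41, Dbadd9 ends at 42, Gmaj7 ends at 46.
Beat 43 falls within Gmaj7.

Gmaj7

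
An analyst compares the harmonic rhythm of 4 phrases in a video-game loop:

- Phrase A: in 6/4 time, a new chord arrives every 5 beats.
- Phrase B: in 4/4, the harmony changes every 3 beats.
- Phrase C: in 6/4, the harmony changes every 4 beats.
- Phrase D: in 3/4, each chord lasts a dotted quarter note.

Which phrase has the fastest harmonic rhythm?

Phrase D

A: 6/5 = 1.2 chords/bar.
B: 4/3 = 4/3 chords/bar.
C: 6/4 = 1.5 chords/bar.
D: 3/1.5 = 2 chords/bar.
Fastest is D at 2 chords/bar.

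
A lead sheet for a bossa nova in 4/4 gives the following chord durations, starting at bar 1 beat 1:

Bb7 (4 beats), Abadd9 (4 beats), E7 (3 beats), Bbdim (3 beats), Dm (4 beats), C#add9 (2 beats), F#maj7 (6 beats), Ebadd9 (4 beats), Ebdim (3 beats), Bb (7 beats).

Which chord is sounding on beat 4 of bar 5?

C#add9

Beat 4 of bar 5 is beat (5−1)×4 + 4 = 20 overall.
Running totals: Bb7 ends at 4, Abadd9 ends at 8, E7 ends at 11, Bbdim ends at 14, Dm ends at 18, C#add9 ends at 20.
Beat 20 falls within C#add9.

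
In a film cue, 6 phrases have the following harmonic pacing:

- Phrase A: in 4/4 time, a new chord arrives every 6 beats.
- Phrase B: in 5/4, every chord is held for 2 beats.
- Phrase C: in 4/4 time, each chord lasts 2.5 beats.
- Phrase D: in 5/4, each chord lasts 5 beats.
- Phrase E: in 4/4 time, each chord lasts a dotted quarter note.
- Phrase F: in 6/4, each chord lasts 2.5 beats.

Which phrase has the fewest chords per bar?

A: 4 beats/bar ÷ 6 beats/chord = 2/3 chords/bar.
B: 5 beats/bar ÷ 2 beats/chord = 2.5 chords/bar.
C: 4 beats/bar ÷ 2.5 beats/chord = 1.6 chords/bar.
D: 5 beats/bar ÷ 5 beats/chord = 1 chord/bar.
E: 4 beats/bar ÷ 1.5 beats/chord = 8/3 chords/bar.
F: 6 beats/bar ÷ 2.5 beats/chord = 2.4 chords/bar.
Slowest is A at 2/3 chords/bar.

Phrase A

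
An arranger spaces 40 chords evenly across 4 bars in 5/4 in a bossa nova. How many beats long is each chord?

0.5 beats

4 bars × 5 beats/bar = 20 beats total.
20 beats ÷ 40 chords = 0.5 beats per chord.
(That is an eighth note.)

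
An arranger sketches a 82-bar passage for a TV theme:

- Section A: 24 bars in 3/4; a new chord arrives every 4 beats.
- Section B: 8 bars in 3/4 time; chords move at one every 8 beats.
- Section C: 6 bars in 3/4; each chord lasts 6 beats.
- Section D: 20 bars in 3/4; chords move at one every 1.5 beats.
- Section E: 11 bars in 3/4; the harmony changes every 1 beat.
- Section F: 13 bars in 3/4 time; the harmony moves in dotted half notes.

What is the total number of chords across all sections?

A: 24 bars × 3 beats = 72 beats; 4 beats/chord → 18 chords.
B: 8 bars × 3 beats = 24 beats; 8 beats/chord → 3 chords.
C: 6 bars × 3 beats = 18 beats; 6 beats/chord → 3 chords.
D: 20 bars × 3 beats = 60 beats; 1.5 beats/chord → 40 chords.
E: 11 bars × 3 beats = 33 beats; 1 beat/chord → 33 chords.
F: 13 bars × 3 beats = 39 beats; 3 beats/chord → 13 chords.
Total: 18 + 3 + 3 + 40 + 33 + 13 = 110.

110 chords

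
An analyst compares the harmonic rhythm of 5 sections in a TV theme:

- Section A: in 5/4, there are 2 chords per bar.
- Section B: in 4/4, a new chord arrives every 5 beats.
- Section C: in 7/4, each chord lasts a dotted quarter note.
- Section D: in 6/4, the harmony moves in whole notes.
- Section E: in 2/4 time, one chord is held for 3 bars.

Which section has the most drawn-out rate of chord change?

A: each chord is 2.5 beats in 5/4, so 2 per bar.
B: each chord is 5 beats in 4/4, so 0.8 per bar.
C: each chord is 1.5 beats in 7/4, so 14/3 per bar.
D: each chord is 4 beats in 6/4, so 1.5 per bar.
E: each chord is 6 beats in 2/4, so 1/3 per bar.
Slowest is E at 1/3 chords/bar.

Section E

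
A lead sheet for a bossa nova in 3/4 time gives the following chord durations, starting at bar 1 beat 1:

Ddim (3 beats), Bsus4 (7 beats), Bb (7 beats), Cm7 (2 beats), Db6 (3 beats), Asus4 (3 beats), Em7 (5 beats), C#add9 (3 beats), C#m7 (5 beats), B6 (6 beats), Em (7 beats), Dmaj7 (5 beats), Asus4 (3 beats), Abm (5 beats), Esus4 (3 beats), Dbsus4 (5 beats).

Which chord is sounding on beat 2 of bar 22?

Beat 2 of bar 22 is beat (22−1)×3 + 2 = 65 overall.
Running totals: Ddim ends at 3, Bsus4 ends at 10, Bb ends at 17, Cm7 ends at 19, Db6 ends at 22, Asus4 ends at 25, Em7 ends at 30, C#add9 ends at 33, C#m7 ends at 38, B6 ends at 44, Em ends at 51, Dmaj7 ends at 56, Asus4 ends at 59, Abm ends at 64, Esus4 ends at 67.
Beat 65 falls within Esus4.

Esus4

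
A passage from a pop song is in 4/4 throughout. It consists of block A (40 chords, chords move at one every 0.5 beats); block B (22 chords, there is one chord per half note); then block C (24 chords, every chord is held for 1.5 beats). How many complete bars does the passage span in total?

25 bars

A: 40 × 0.5 = 20 beats = 5 bars.
B: 22 × 2 = 44 beats = 11 bars.
C: 24 × 1.5 = 36 beats = 9 bars.
Total: 5 + 11 + 9 = 25 bars.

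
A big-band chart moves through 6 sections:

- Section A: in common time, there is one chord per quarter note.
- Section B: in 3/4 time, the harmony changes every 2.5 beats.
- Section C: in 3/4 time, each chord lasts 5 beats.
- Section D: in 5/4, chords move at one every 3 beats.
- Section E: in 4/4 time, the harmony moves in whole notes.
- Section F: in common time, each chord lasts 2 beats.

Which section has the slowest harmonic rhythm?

Section C

A: 4 beats/bar ÷ 1 beat/chord = 4 chords/bar.
B: 3 beats/bar ÷ 2.5 beats/chord = 1.2 chords/bar.
C: 3 beats/bar ÷ 5 beats/chord = 0.6 chords/bar.
D: 5 beats/bar ÷ 3 beats/chord = 5/3 chords/bar.
E: 4 beats/bar ÷ 4 beats/chord = 1 chord/bar.
F: 4 beats/bar ÷ 2 beats/chord = 2 chords/bar.
Slowest is C at 0.6 chords/bar.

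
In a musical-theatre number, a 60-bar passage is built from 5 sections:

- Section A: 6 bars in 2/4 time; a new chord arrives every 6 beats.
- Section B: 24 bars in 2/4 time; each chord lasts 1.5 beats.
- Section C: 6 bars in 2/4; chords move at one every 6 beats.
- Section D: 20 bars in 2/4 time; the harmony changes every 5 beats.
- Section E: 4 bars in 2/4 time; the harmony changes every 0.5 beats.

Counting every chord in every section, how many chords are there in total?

A has 12 beats and chords last 6 each, so 2 chords.
B has 48 beats and chords last 1.5 each, so 32 chords.
C has 12 beats and chords last 6 each, so 2 chords.
D has 40 beats and chords last 5 each, so 8 chords.
E has 8 beats and chords last 0.5 each, so 16 chords.
Total: 2 + 32 + 2 + 8 + 16 = 60.

60 chords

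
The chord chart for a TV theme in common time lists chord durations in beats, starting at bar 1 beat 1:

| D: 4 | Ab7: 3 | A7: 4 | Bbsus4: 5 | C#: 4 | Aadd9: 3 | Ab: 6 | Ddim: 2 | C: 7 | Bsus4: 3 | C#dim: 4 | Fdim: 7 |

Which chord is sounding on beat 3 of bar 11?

C#dim

Beat 3 of bar 11 is beat (11−1)×4 + 3 = 43 overall.
Running totals: D ends at 4, Ab7 ends at 7, A7 ends at 11, Bbsus4 ends at 16, C# ends at 20, Aadd9 ends at 23, Ab ends at 29, Ddim ends at 31, C ends at 38, Bsus4 ends at 41, C#dim ends at 45.
Beat 43 falls within C#dim.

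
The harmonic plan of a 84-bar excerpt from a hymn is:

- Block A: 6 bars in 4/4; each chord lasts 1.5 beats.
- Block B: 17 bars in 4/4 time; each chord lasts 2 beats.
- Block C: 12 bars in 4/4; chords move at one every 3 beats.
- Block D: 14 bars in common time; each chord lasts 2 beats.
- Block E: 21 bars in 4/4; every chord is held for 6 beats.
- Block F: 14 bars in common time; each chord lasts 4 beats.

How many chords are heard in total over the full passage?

A has 24 beats and chords last 1.5 each, so 16 chords.
B has 68 beats and chords last 2 each, so 34 chords.
C has 48 beats and chords last 3 each, so 16 chords.
D has 56 beats and chords last 2 each, so 28 chords.
E has 84 beats and chords last 6 each, so 14 chords.
F has 56 beats and chords last 4 each, so 14 chords.
Total: 16 + 34 + 16 + 28 + 14 + 14 = 122.

122 chords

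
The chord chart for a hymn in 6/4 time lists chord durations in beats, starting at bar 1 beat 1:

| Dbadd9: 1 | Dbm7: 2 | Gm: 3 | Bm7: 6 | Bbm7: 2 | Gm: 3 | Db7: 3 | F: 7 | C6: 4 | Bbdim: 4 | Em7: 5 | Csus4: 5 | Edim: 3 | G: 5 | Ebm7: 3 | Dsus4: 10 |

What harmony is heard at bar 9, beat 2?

G

Beat 2 of bar 9 is beat (9−1)×6 + 2 = 50 overall.
Running totals: Dbadd9 ends at 1, Dbm7 ends at 3, Gm ends at 6, Bm7 ends at 12, Bbm7 ends at 14, Gm ends at 17, Db7 ends at 20, F ends at 27, C6 ends at 31, Bbdim ends at 35, Em7 ends at 40, Csus4 ends at 45, Edim ends at 48, G ends at 53.
Beat 50 falls within G.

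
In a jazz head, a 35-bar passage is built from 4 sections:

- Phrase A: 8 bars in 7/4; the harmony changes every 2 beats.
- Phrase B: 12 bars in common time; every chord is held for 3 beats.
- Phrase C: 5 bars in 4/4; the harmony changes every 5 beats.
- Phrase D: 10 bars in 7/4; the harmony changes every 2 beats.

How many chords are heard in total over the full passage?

83 chords

A: 8 bars × 7 beats = 56 beats; 2 beats/chord → 28 chords.
B: 12 bars × 4 beats = 48 beats; 3 beats/chord → 16 chords.
C: 5 bars × 4 beats = 20 beats; 5 beats/chord → 4 chords.
D: 10 bars × 7 beats = 70 beats; 2 beats/chord → 35 chords.
Total: 28 + 16 + 4 + 35 = 83.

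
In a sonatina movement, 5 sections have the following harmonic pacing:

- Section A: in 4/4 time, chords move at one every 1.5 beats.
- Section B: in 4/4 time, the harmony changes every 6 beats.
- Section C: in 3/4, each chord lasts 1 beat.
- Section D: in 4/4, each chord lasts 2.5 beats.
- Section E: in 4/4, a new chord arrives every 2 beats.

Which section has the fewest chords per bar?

A: each chord is 1.5 beats in 4/4, so 8/3 per bar.
B: each chord is 6 beats in 4/4, so 2/3 per bar.
C: each chord is 1 beat in 3/4, so 3 per bar.
D: each chord is 2.5 beats in 4/4, so 1.6 per bar.
E: each chord is 2 beats in 4/4, so 2 per bar.
Slowest is B at 2/3 chords/bar.

Section B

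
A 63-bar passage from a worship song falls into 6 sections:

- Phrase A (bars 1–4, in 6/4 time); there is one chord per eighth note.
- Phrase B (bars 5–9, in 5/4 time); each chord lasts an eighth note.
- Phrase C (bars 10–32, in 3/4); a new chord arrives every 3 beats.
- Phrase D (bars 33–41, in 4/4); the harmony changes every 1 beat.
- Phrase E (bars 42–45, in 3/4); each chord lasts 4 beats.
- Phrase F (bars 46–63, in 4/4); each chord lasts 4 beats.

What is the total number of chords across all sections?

A has 24 beats and chords last 0.5 each, so 48 chords.
B has 25 beats and chords last 0.5 each, so 50 chords.
C has 69 beats and chords last 3 each, so 23 chords.
D has 36 beats and chords last 1 each, so 36 chords.
E has 12 beats and chords last 4 each, so 3 chords.
F has 72 beats and chords last 4 each, so 18 chords.
Total: 48 + 50 + 23 + 36 + 3 + 18 = 178.

178 chords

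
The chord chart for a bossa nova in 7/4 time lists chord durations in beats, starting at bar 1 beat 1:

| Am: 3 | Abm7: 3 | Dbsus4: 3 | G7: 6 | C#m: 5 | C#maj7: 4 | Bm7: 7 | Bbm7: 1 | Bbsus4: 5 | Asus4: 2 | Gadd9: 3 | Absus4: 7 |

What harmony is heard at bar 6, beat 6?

Beat 6 of bar 6 is beat (6−1)×7 + 6 = 41 overall.
Running totals: Am ends at 3, Abm7 ends at 6, Dbsus4 ends at 9, G7 ends at 15, C#m ends at 20, C#maj7 ends at 24, Bm7 ends at 31, Bbm7 ends at 32, Bbsus4 ends at 37, Asus4 ends at 39, Gadd9 ends at 42.
Beat 41 falls within Gadd9.

Gadd9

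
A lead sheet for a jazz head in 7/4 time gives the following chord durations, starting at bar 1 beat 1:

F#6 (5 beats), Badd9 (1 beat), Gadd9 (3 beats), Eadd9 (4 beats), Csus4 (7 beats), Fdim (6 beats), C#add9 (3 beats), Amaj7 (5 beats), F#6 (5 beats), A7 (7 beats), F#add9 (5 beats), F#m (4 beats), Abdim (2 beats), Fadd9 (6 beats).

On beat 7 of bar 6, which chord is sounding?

A7

Beat 7 of bar 6 is beat (6−1)×7 + 7 = 42 overall.
Running totals: F#6 ends at 5, Badd9 ends at 6, Gadd9 ends at 9, Eadd9 ends at 13, Csus4 ends at 20, Fdim ends at 26, C#add9 ends at 29, Amaj7 ends at 34, F#6 ends at 39, A7 ends at 46.
Beat 42 falls within A7.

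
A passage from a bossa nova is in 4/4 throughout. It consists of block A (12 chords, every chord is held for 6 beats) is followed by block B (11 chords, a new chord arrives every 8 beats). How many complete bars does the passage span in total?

40 bars

A: 12 × 6 = 72 beats = 18 bars.
B: 11 × 8 = 88 beats = 22 bars.
Total: 18 + 22 = 40 bars.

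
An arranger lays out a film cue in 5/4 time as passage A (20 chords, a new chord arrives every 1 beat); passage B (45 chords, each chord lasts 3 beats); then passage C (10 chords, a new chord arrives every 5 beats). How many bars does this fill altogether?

41 bars

A: 20 × 1 = 20 beats = 4 bars.
B: 45 × 3 = 135 beats = 27 bars.
C: 10 × 5 = 50 beats = 10 bars.
Total: 4 + 27 + 10 = 41 bars.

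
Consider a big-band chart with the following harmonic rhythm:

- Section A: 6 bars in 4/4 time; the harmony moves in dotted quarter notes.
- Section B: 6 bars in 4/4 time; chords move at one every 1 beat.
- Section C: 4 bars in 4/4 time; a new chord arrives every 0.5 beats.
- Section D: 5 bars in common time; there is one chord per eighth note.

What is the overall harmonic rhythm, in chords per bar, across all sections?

A: 6 bars of 4 beats is 24 beats; at 1.5 beats each that's 16 chords.
B: 6 bars of 4 beats is 24 beats; at 1 beat each that's 24 chords.
C: 4 bars of 4 beats is 16 beats; at 0.5 beats each that's 32 chords.
D: 5 bars of 4 beats is 20 beats; at 0.5 beats each that's 40 chords.
Overall: 112 chords over 21 bars → 112/21 = 16/3 chords per bar.

16/3 chords per bar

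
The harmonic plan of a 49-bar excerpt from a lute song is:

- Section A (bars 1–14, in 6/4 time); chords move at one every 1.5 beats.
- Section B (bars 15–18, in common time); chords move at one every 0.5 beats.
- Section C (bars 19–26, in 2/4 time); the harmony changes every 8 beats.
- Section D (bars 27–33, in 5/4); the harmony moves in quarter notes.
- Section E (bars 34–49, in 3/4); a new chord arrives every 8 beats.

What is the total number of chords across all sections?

131 chords

A: 14·6 = 84 beats, 84/1.5 = 56 chords.
B: 4·4 = 16 beats, 16/0.5 = 32 chords.
C: 8·2 = 16 beats, 16/8 = 2 chords.
D: 7·5 = 35 beats, 35/1 = 35 chords.
E: 16·3 = 48 beats, 48/8 = 6 chords.
Total: 56 + 32 + 2 + 35 + 6 = 131.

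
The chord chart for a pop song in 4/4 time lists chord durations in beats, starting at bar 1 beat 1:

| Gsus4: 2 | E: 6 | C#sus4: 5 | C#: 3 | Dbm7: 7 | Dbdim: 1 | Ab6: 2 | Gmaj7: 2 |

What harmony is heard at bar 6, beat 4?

Dbdim

Beat 4 of bar 6 is beat (6−1)×4 + 4 = 24 overall.
Running totals: Gsus4 ends at 2, E ends at 8, C#sus4 ends at 13, C# ends at 16, Dbm7 ends at 23, Dbdim ends at 24.
Beat 24 falls within Dbdim.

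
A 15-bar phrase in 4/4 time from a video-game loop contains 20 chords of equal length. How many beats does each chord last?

15 bars × 4 beats/bar = 60 beats total.
60 beats ÷ 20 chords = 3 beats per chord.
(That is a dotted half note.)

3 beats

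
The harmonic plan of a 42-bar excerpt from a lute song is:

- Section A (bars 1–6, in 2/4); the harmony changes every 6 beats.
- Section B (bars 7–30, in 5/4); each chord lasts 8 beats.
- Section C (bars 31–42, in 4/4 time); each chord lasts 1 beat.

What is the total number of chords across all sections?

65 chords

A: 6 bars × 2 beats = 12 beats; 6 beats/chord → 2 chords.
B: 24 bars × 5 beats = 120 beats; 8 beats/chord → 15 chords.
C: 12 bars × 4 beats = 48 beats; 1 beat/chord → 48 chords.
Total: 2 + 15 + 48 = 65.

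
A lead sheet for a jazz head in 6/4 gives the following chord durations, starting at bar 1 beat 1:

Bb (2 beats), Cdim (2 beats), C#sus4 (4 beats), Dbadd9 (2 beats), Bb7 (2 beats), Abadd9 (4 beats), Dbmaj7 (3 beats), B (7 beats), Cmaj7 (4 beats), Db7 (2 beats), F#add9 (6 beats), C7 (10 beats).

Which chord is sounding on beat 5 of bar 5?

Beat 5 of bar 5 is beat (5−1)×6 + 5 = 29 overall.
Running totals: Bb ends at 2, Cdim ends at 4, C#sus4 ends at 8, Dbadd9 ends at 10, Bb7 ends at 12, Abadd9 ends at 16, Dbmaj7 ends at 19, B ends at 26, Cmaj7 ends at 30.
Beat 29 falls within Cmaj7.

Cmaj7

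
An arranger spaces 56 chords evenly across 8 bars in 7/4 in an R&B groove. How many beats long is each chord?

1 beat

8 bars × 7 beats/bar = 56 beats total.
56 beats ÷ 56 chords = 1 beats per chord.
(That is a quarter note.)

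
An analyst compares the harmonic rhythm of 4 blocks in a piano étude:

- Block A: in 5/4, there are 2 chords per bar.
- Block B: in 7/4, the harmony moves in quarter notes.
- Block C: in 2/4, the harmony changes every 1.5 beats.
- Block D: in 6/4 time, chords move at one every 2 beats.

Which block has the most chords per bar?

Block B

A: 5 beats/bar ÷ 2.5 beats/chord = 2 chords/bar.
B: 7 beats/bar ÷ 1 beat/chord = 7 chords/bar.
C: 2 beats/bar ÷ 1.5 beats/chord = 4/3 chords/bar.
D: 6 beats/bar ÷ 2 beats/chord = 3 chords/bar.
Fastest is B at 7 chords/bar.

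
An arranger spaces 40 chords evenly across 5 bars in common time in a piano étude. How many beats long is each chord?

0.5 beats

5 bars × 4 beats/bar = 20 beats total.
20 beats ÷ 40 chords = 0.5 beats per chord.
(That is an eighth note.)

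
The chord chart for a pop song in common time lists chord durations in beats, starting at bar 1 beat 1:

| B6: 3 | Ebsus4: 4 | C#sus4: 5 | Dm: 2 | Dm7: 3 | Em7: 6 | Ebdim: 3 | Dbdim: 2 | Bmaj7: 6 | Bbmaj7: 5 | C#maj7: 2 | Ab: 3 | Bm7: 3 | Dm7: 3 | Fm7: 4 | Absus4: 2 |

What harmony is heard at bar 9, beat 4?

Beat 4 of bar 9 is beat (9−1)×4 + 4 = 36 overall.
Running totals: B6 ends at 3, Ebsus4 ends at 7, C#sus4 ends at 12, Dm ends at 14, Dm7 ends at 17, Em7 ends at 23, Ebdim ends at 26, Dbdim ends at 28, Bmaj7 ends at 34, Bbmaj7 ends at 39.
Beat 36 falls within Bbmaj7.

Bbmaj7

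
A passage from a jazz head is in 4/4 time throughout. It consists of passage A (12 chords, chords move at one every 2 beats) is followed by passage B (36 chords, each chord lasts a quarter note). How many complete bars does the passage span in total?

A: 12 × 2 = 24 beats = 6 bars.
B: 36 × 1 = 36 beats = 9 bars.
Total: 6 + 9 = 15 bars.

15 bars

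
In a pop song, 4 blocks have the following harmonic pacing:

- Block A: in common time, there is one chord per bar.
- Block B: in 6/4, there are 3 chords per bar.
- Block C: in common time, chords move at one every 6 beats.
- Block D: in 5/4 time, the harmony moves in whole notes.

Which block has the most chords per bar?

Block B

A: 4/4 = 1 chord/bar.
B: 6/2 = 3 chords/bar.
C: 4/6 = 2/3 chords/bar.
D: 5/4 = 1.25 chords/bar.
Fastest is B at 3 chords/bar.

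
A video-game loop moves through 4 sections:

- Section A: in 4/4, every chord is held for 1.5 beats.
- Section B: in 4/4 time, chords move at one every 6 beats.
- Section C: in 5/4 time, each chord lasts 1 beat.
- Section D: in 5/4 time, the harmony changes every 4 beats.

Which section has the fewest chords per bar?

Section B

A: 4/1.5 = 8/3 chords/bar.
B: 4/6 = 2/3 chords/bar.
C: 5/1 = 5 chords/bar.
D: 5/4 = 1.25 chords/bar.
Slowest is B at 2/3 chords/bar.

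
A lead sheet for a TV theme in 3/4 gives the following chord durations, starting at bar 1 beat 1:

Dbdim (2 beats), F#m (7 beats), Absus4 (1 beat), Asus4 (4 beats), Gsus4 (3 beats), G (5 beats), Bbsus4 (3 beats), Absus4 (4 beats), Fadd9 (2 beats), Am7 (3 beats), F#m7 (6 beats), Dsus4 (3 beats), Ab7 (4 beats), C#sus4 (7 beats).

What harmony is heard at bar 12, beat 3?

Beat 3 of bar 12 is beat (12−1)×3 + 3 = 36 overall.
Running totals: Dbdim ends at 2, F#m ends at 9, Absus4 ends at 10, Asus4 ends at 14, Gsus4 ends at 17, G ends at 22, Bbsus4 ends at 25, Absus4 ends at 29, Fadd9 ends at 31, Am7 ends at 34, F#m7 ends at 40.
Beat 36 falls within F#m7.

F#m7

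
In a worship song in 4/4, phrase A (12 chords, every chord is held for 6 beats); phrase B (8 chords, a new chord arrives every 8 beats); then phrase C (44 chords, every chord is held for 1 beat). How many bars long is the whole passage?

A: 12 × 6 = 72 beats = 18 bars.
B: 8 × 8 = 64 beats = 16 bars.
C: 44 × 1 = 44 beats = 11 bars.
Total: 18 + 16 + 11 = 45 bars.

45 bars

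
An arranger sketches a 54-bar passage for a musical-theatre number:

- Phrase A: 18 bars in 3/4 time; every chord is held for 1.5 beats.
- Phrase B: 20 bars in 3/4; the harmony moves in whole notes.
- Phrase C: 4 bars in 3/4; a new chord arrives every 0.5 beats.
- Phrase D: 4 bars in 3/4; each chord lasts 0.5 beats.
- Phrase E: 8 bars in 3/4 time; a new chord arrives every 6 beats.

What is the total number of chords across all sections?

103 chords

A has 54 beats and chords last 1.5 each, so 36 chords.
B has 60 beats and chords last 4 each, so 15 chords.
C has 12 beats and chords last 0.5 each, so 24 chords.
D has 12 beats and chords last 0.5 each, so 24 chords.
E has 24 beats and chords last 6 each, so 4 chords.
Total: 36 + 15 + 24 + 24 + 4 = 103.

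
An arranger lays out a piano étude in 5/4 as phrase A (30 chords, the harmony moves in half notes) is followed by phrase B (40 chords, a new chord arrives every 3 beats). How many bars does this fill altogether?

36 bars

A: 30 × 2 = 60 beats = 12 bars.
B: 40 × 3 = 120 beats = 24 bars.
Total: 12 + 24 = 36 bars.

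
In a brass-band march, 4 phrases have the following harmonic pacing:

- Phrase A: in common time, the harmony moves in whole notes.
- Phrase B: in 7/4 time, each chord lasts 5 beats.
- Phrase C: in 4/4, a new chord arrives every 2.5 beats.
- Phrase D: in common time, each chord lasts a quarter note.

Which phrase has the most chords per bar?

Phrase D

A: 4 beats/bar ÷ 4 beats/chord = 1 chord/bar.
B: 7 beats/bar ÷ 5 beats/chord = 1.4 chords/bar.
C: 4 beats/bar ÷ 2.5 beats/chord = 1.6 chords/bar.
D: 4 beats/bar ÷ 1 beat/chord = 4 chords/bar.
Fastest is D at 4 chords/bar.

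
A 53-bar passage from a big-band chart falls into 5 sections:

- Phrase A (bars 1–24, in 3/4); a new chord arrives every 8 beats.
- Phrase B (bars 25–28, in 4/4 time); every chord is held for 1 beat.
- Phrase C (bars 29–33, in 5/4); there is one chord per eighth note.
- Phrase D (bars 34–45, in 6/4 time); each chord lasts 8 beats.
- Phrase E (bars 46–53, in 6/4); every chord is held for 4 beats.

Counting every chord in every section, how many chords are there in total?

96 chords

A has 72 beats and chords last 8 each, so 9 chords.
B has 16 beats and chords last 1 each, so 16 chords.
C has 25 beats and chords last 0.5 each, so 50 chords.
D has 72 beats and chords last 8 each, so 9 chords.
E has 48 beats and chords last 4 each, so 12 chords.
Total: 9 + 16 + 50 + 9 + 12 = 96.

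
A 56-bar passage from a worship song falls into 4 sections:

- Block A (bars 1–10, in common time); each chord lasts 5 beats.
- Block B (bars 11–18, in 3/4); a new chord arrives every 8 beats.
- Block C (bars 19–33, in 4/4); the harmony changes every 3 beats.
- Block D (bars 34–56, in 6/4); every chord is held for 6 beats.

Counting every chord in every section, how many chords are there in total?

A: 10·4 = 40 beats, 40/5 = 8 chords.
B: 8·3 = 24 beats, 24/8 = 3 chords.
C: 15·4 = 60 beats, 60/3 = 20 chords.
D: 23·6 = 138 beats, 138/6 = 23 chords.
Total: 8 + 3 + 20 + 23 = 54.

54 chords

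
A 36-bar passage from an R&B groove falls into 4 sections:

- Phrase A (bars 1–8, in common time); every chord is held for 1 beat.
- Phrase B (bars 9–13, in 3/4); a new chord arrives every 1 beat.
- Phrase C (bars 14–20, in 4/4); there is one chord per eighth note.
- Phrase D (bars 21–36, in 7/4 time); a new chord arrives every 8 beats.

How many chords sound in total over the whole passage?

A has 32 beats and chords last 1 each, so 32 chords.
B has 15 beats and chords last 1 each, so 15 chords.
C has 28 beats and chords last 0.5 each, so 56 chords.
D has 112 beats and chords last 8 each, so 14 chords.
Total: 32 + 15 + 56 + 14 = 117.

117 chords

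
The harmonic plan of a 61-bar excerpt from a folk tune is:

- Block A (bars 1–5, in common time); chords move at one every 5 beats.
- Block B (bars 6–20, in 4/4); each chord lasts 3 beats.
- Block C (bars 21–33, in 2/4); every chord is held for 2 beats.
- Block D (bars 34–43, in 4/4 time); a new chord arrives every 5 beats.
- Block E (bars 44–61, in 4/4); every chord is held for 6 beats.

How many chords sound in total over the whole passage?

57 chords

A: 5 bars × 4 beats = 20 beats; 5 beats/chord → 4 chords.
B: 15 bars × 4 beats = 60 beats; 3 beats/chord → 20 chords.
C: 13 bars × 2 beats = 26 beats; 2 beats/chord → 13 chords.
D: 10 bars × 4 beats = 40 beats; 5 beats/chord → 8 chords.
E: 18 bars × 4 beats = 72 beats; 6 beats/chord → 12 chords.
Total: 4 + 20 + 13 + 8 + 12 = 57.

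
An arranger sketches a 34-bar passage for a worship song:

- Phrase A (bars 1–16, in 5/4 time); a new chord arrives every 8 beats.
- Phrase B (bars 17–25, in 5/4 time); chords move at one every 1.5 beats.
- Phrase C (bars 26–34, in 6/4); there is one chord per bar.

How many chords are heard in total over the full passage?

A: 16·5 = 80 beats, 80/8 = 10 chords.
B: 9·5 = 45 beats, 45/1.5 = 30 chords.
C: 9·6 = 54 beats, 54/6 = 9 chords.
Total: 10 + 30 + 9 = 49.

49 chords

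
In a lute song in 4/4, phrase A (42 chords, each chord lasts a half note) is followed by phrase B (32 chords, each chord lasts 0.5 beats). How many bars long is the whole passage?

25 bars

A: 42 × 2 = 84 beats = 21 bars.
B: 32 × 0.5 = 16 beats = 4 bars.
Total: 21 + 4 = 25 bars.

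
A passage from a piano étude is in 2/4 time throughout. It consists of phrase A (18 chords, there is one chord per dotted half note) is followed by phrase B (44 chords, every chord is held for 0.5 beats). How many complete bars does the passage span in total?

38 bars

A: 18 × 3 = 54 beats = 27 bars.
B: 44 × 0.5 = 22 beats = 11 bars.
Total: 27 + 11 = 38 bars.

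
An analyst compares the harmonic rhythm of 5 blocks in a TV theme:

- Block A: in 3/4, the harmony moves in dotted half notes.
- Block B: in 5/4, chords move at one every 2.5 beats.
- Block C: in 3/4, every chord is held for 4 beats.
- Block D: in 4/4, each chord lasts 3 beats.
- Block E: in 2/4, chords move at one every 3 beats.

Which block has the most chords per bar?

A: 3/3 = 1 chord/bar.
B: 5/2.5 = 2 chords/bar.
C: 3/4 = 0.75 chords/bar.
D: 4/3 = 4/3 chords/bar.
E: 2/3 = 2/3 chords/bar.
Fastest is B at 2 chords/bar.

Block B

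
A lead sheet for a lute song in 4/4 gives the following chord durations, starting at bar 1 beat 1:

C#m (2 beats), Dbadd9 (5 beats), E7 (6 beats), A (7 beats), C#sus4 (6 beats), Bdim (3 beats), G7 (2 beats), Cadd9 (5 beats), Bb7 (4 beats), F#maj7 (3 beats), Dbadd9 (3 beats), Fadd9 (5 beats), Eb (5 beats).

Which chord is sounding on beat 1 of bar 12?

Dbadd9

Beat 1 of bar 12 is beat (12−1)×4 + 1 = 45 overall.
Running totals: C#m ends at 2, Dbadd9 ends at 7, E7 ends at 13, A ends at 20, C#sus4 ends at 26, Bdim ends at 29, G7 ends at 31, Cadd9 ends at 36, Bb7 ends at 40, F#maj7 ends at 43, Dbadd9 ends at 46.
Beat 45 falls within Dbadd9.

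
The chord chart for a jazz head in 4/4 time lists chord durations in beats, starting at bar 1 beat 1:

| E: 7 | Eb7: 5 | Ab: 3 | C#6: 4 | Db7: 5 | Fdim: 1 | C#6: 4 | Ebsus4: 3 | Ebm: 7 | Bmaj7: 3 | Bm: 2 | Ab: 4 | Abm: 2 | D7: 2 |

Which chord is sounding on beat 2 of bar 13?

Beat 2 of bar 13 is beat (13−1)×4 + 2 = 50 overall.
Running totals: E ends at 7, Eb7 ends at 12, Ab ends at 15, C#6 ends at 19, Db7 ends at 24, Fdim ends at 25, C#6 ends at 29, Ebsus4 ends at 32, Ebm ends at 39, Bmaj7 ends at 42, Bm ends at 44, Ab ends at 48, Abm ends at 50.
Beat 50 falls within Abm.

Abm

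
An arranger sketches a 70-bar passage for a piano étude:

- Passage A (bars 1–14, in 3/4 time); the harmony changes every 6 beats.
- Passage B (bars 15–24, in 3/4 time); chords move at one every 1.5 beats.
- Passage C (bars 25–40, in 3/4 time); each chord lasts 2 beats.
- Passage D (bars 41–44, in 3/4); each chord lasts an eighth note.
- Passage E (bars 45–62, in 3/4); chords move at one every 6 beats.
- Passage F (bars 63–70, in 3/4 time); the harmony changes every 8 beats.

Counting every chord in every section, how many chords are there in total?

A has 42 beats and chords last 6 each, so 7 chords.
B has 30 beats and chords last 1.5 each, so 20 chords.
C has 48 beats and chords last 2 each, so 24 chords.
D has 12 beats and chords last 0.5 each, so 24 chords.
E has 54 beats and chords last 6 each, so 9 chords.
F has 24 beats and chords last 8 each, so 3 chords.
Total: 7 + 20 + 24 + 24 + 9 + 3 = 87.

87 chords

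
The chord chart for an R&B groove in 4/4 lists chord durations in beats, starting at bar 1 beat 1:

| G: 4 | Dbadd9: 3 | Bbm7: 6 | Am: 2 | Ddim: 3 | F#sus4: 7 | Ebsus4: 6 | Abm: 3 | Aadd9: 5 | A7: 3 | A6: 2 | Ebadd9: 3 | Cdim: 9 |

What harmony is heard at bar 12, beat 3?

Beat 3 of bar 12 is beat (12−1)×4 + 3 = 47 overall.
Running totals: G ends at 4, Dbadd9 ends at 7, Bbm7 ends at 13, Am ends at 15, Ddim ends at 18, F#sus4 ends at 25, Ebsus4 ends at 31, Abm ends at 34, Aadd9 ends at 39, A7 ends at 42, A6 ends at 44, Ebadd9 ends at 47.
Beat 47 falls within Ebadd9.

Ebadd9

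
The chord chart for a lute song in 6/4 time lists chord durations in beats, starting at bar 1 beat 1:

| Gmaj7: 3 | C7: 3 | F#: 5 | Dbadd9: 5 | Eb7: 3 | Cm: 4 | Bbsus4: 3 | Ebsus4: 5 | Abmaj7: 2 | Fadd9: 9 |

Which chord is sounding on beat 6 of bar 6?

Beat 6 of bar 6 is beat (6−1)×6 + 6 = 36 overall.
Running totals: Gmaj7 ends at 3, C7 ends at 6, F# ends at 11, Dbadd9 ends at 16, Eb7 ends at 19, Cm ends at 23, Bbsus4 ends at 26, Ebsus4 ends at 31, Abmaj7 ends at 33, Fadd9 ends at 42.
Beat 36 falls within Fadd9.

Fadd9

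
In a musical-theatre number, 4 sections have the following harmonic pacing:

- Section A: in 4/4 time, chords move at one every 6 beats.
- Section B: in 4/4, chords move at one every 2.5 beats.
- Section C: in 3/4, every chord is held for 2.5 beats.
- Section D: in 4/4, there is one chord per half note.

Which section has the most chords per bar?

Section D

A: 4 beats/bar ÷ 6 beats/chord = 2/3 chords/bar.
B: 4 beats/bar ÷ 2.5 beats/chord = 1.6 chords/bar.
C: 3 beats/bar ÷ 2.5 beats/chord = 1.2 chords/bar.
D: 4 beats/bar ÷ 2 beats/chord = 2 chords/bar.
Fastest is D at 2 chords/bar.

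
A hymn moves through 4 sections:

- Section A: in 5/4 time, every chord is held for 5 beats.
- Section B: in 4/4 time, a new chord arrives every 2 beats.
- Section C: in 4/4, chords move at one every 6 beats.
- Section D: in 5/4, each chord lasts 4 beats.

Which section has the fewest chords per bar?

A: 5 beats/bar ÷ 5 beats/chord = 1 chord/bar.
B: 4 beats/bar ÷ 2 beats/chord = 2 chords/bar.
C: 4 beats/bar ÷ 6 beats/chord = 2/3 chords/bar.
D: 5 beats/bar ÷ 4 beats/chord = 1.25 chords/bar.
Slowest is C at 2/3 chords/bar.

Section C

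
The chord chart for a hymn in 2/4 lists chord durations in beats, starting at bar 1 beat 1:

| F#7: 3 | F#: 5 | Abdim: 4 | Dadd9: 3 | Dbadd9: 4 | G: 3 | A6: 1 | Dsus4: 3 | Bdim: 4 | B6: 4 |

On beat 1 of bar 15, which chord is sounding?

Beat 1 of bar 15 is beat (15−1)×2 + 1 = 29 overall.
Running totals: F#7 ends at 3, F# ends at 8, Abdim ends at 12, Dadd9 ends at 15, Dbadd9 ends at 19, G ends at 22, A6 ends at 23, Dsus4 ends at 26, Bdim ends at 30.
Beat 29 falls within Bdim.

Bdim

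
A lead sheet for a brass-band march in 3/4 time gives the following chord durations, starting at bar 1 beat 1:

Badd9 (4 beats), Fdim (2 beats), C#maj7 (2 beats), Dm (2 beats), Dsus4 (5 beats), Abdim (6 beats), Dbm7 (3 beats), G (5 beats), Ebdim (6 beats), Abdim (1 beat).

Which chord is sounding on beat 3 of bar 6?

Abdim

Beat 3 of bar 6 is beat (6−1)×3 + 3 = 18 overall.
Running totals: Badd9 ends at 4, Fdim ends at 6, C#maj7 ends at 8, Dm ends at 10, Dsus4 ends at 15, Abdim ends at 21.
Beat 18 falls within Abdim.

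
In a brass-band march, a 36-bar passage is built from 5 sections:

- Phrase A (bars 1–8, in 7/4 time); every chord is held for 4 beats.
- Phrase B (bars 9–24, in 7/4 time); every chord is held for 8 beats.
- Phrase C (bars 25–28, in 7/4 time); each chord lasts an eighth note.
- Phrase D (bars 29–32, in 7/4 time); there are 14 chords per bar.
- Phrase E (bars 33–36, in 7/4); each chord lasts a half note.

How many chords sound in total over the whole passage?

A: 8·7 = 56 beats, 56/4 = 14 chords.
B: 16·7 = 112 beats, 112/8 = 14 chords.
C: 4·7 = 28 beats, 28/0.5 = 56 chords.
D: 4·7 = 28 beats, 28/0.5 = 56 chords.
E: 4·7 = 28 beats, 28/2 = 14 chords.
Total: 14 + 14 + 56 + 56 + 14 = 154.

154 chords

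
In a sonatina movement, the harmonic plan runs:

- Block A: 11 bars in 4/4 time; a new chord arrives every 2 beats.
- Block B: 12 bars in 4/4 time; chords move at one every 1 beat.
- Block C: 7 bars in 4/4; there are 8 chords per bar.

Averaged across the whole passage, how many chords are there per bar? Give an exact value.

A: 11 bars of 4 beats is 44 beats; at 2 beats each that's 22 chords.
B: 12 bars of 4 beats is 48 beats; at 1 beat each that's 48 chords.
C: 7 bars of 4 beats is 28 beats; at 0.5 beats each that's 56 chords.
Overall: 126 chords over 30 bars → 126/30 = 4.2 chords per bar.

4.2 chords per bar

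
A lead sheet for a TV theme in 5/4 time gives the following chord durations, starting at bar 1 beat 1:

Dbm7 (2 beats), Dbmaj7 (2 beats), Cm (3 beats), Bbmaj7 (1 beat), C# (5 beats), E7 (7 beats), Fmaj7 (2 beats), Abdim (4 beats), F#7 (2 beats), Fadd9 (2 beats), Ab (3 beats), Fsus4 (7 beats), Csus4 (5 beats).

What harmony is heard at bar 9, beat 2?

Beat 2 of bar 9 is beat (9−1)×5 + 2 = 42 overall.
Running totals: Dbm7 ends at 2, Dbmaj7 ends at 4, Cm ends at 7, Bbmaj7 ends at 8, C# ends at 13, E7 ends at 20, Fmaj7 ends at 22, Abdim ends at 26, F#7 ends at 28, Fadd9 ends at 30, Ab ends at 33, Fsus4 ends at 40, Csus4 ends at 45.
Beat 42 falls within Csus4.

Csus4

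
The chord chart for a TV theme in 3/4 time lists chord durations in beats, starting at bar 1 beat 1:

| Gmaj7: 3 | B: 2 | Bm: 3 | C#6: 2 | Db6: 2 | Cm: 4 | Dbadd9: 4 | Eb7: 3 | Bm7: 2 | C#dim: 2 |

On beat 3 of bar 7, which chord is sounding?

Eb7

Beat 3 of bar 7 is beat (7−1)×3 + 3 = 21 overall.
Running totals: Gmaj7 ends at 3, B ends at 5, Bm ends at 8, C#6 ends at 10, Db6 ends at 12, Cm ends at 16, Dbadd9 ends at 20, Eb7 ends at 23.
Beat 21 falls within Eb7.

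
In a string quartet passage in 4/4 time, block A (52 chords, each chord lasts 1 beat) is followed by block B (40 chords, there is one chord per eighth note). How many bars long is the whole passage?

A: 52 × 1 = 52 beats = 13 bars.
B: 40 × 0.5 = 20 beats = 5 bars.
Total: 13 + 5 = 18 bars.

18 bars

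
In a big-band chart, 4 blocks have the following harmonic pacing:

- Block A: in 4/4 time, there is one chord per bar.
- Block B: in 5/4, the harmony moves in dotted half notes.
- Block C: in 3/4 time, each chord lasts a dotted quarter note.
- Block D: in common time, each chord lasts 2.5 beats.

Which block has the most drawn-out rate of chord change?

Block A

A: 4/4 = 1 chord/bar.
B: 5/3 = 5/3 chords/bar.
C: 3/1.5 = 2 chords/bar.
D: 4/2.5 = 1.6 chords/bar.
Slowest is A at 1 chords/bar.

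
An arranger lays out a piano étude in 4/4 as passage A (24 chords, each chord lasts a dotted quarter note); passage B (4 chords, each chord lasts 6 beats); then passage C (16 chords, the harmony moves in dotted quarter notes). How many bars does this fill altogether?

21 bars

A: 24 × 1.5 = 36 beats = 9 bars.
B: 4 × 6 = 24 beats = 6 bars.
C: 16 × 1.5 = 24 beats = 6 bars.
Total: 9 + 6 + 6 = 21 bars.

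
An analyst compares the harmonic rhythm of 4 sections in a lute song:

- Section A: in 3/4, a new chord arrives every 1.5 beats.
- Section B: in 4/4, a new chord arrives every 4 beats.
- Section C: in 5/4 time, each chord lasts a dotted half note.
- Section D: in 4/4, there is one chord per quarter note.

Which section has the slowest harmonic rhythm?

Section B

A: each chord is 1.5 beats in 3/4, so 2 per bar.
B: each chord is 4 beats in 4/4, so 1 per bar.
C: each chord is 3 beats in 5/4, so 5/3 per bar.
D: each chord is 1 beat in 4/4, so 4 per bar.
Slowest is B at 1 chords/bar.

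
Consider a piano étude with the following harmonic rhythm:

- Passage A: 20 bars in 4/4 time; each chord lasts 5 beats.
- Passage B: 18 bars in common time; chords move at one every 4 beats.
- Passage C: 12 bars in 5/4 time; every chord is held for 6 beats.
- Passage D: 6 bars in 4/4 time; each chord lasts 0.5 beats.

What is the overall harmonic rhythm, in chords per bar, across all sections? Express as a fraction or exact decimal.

A: 20 bars of 4 beats is 80 beats; at 5 beats each that's 16 chords.
B: 18 bars of 4 beats is 72 beats; at 4 beats each that's 18 chords.
C: 12 bars of 5 beats is 60 beats; at 6 beats each that's 10 chords.
D: 6 bars of 4 beats is 24 beats; at 0.5 beats each that's 48 chords.
Overall: 92 chords over 56 bars → 92/56 = 23/14 chords per bar.

23/14 chords per bar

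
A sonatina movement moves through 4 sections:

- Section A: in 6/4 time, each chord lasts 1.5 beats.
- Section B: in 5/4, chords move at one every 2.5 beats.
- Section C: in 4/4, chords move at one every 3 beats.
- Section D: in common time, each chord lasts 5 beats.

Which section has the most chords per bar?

Section A

A: 6 beats/bar ÷ 1.5 beats/chord = 4 chords/bar.
B: 5 beats/bar ÷ 2.5 beats/chord = 2 chords/bar.
C: 4 beats/bar ÷ 3 beats/chord = 4/3 chords/bar.
D: 4 beats/bar ÷ 5 beats/chord = 0.8 chords/bar.
Fastest is A at 4 chords/bar.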